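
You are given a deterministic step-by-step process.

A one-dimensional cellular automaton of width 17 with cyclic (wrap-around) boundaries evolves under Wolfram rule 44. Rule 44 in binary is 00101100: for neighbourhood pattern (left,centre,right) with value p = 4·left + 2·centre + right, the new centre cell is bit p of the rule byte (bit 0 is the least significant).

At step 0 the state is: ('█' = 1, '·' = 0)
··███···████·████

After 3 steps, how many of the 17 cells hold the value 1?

3

0) ··███···████·████
1) ··█·····█···██···
2) ··█·····█···█····
3) ··█·····█···█····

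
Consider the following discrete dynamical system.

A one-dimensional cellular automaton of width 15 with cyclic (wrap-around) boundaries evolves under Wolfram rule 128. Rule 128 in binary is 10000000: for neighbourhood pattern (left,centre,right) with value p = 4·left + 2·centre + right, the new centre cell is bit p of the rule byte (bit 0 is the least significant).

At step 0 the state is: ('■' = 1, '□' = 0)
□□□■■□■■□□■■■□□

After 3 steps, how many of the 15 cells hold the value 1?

gen 0: □□□■■□■■□□■■■□□
gen 1: □□□□□□□□□□□■□□□
gen 2: □□□□□□□□□□□□□□□
gen 3: □□□□□□□□□□□□□□□

0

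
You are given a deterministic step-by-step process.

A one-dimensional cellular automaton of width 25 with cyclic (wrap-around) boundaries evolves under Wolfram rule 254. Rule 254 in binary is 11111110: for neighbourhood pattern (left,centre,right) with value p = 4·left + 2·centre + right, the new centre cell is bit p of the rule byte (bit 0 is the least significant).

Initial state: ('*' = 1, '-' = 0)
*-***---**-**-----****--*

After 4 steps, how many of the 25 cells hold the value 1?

gen 0: *-***---**-**-----****--*
gen 1: ******-*******---********
gen 2: ***************-*********
gen 3: *************************
gen 4: *************************

25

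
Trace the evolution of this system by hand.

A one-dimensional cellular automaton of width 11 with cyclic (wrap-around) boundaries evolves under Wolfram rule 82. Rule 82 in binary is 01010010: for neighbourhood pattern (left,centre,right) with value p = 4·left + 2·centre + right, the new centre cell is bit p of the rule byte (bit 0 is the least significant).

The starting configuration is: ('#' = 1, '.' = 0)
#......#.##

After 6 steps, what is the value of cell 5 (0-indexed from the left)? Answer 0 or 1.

step 0: #......#.##
step 1: ##....#....
step 2: .##..#.#..#
step 3: ..###...##.
step 4: .#..##.#.##
step 5: ..##.#....#
step 6: ##.#..#..#.

0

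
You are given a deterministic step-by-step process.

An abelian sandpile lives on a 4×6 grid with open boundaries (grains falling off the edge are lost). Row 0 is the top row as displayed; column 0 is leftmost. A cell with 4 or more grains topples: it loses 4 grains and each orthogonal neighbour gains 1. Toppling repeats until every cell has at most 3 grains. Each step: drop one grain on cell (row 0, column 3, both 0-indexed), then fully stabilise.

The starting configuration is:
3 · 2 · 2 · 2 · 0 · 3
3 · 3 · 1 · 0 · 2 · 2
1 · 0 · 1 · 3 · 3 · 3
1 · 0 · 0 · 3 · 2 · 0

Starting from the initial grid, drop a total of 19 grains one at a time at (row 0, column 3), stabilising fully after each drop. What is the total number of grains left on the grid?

39

0) 3 · 2 · 2 · 2 · 0 · 3
3 · 3 · 1 · 0 · 2 · 2
1 · 0 · 1 · 3 · 3 · 3
1 · 0 · 0 · 3 · 2 · 0
1) 3 · 2 · 2 · 3 · 0 · 3
3 · 3 · 1 · 0 · 2 · 2
1 · 0 · 1 · 3 · 3 · 3
1 · 0 · 0 · 3 · 2 · 0
2) 3 · 2 · 3 · 0 · 1 · 3
3 · 3 · 1 · 1 · 2 · 2
1 · 0 · 1 · 3 · 3 · 3
1 · 0 · 0 · 3 · 2 · 0
3) 3 · 2 · 3 · 1 · 1 · 3
3 · 3 · 1 · 1 · 2 · 2
1 · 0 · 1 · 3 · 3 · 3
1 · 0 · 0 · 3 · 2 · 0
4) 3 · 2 · 3 · 2 · 1 · 3
3 · 3 · 1 · 1 · 2 · 2
1 · 0 · 1 · 3 · 3 · 3
1 · 0 · 0 · 3 · 2 · 0
5) 3 · 2 · 3 · 3 · 1 · 3
3 · 3 · 1 · 1 · 2 · 2
1 · 0 · 1 · 3 · 3 · 3
1 · 0 · 0 · 3 · 2 · 0
6) 3 · 3 · 0 · 1 · 2 · 3
3 · 3 · 2 · 2 · 2 · 2
1 · 0 · 1 · 3 · 3 · 3
1 · 0 · 0 · 3 · 2 · 0
7) 3 · 3 · 0 · 2 · 2 · 3
3 · 3 · 2 · 2 · 2 · 2
1 · 0 · 1 · 3 · 3 · 3
1 · 0 · 0 · 3 · 2 · 0
8) 3 · 3 · 0 · 3 · 2 · 3
3 · 3 · 2 · 2 · 2 · 2
1 · 0 · 1 · 3 · 3 · 3
1 · 0 · 0 · 3 · 2 · 0
9) 3 · 3 · 1 · 0 · 3 · 3
3 · 3 · 2 · 3 · 2 · 2
1 · 0 · 1 · 3 · 3 · 3
1 · 0 · 0 · 3 · 2 · 0
10) 3 · 3 · 1 · 1 · 3 · 3
3 · 3 · 2 · 3 · 2 · 2
1 · 0 · 1 · 3 · 3 · 3
1 · 0 · 0 · 3 · 2 · 0
11) 3 · 3 · 1 · 2 · 3 · 3
3 · 3 · 2 · 3 · 2 · 2
1 · 0 · 1 · 3 · 3 · 3
1 · 0 · 0 · 3 · 2 · 0
12) 3 · 3 · 1 · 3 · 3 · 3
3 · 3 · 2 · 3 · 2 · 2
1 · 0 · 1 · 3 · 3 · 3
1 · 0 · 0 · 3 · 2 · 0
13) 3 · 3 · 2 · 2 · 2 · 1
3 · 3 · 3 · 2 · 2 · 1
1 · 0 · 2 · 2 · 3 · 1
1 · 0 · 1 · 1 · 0 · 2
14) 3 · 3 · 2 · 3 · 2 · 1
3 · 3 · 3 · 2 · 2 · 1
1 · 0 · 2 · 2 · 3 · 1
1 · 0 · 1 · 1 · 0 · 2
15) 3 · 3 · 3 · 0 · 3 · 1
3 · 3 · 3 · 3 · 2 · 1
1 · 0 · 2 · 2 · 3 · 1
1 · 0 · 1 · 1 · 0 · 2
16) 3 · 3 · 3 · 1 · 3 · 1
3 · 3 · 3 · 3 · 2 · 1
1 · 0 · 2 · 2 · 3 · 1
1 · 0 · 1 · 1 · 0 · 2
17) 3 · 3 · 3 · 2 · 3 · 1
3 · 3 · 3 · 3 · 2 · 1
1 · 0 · 2 · 2 · 3 · 1
1 · 0 · 1 · 1 · 0 · 2
18) 3 · 3 · 3 · 3 · 3 · 1
3 · 3 · 3 · 3 · 2 · 1
1 · 0 · 2 · 2 · 3 · 1
1 · 0 · 1 · 1 · 0 · 2
19) 1 · 2 · 2 · 3 · 1 · 2
1 · 2 · 3 · 3 · 1 · 2
2 · 2 · 0 · 1 · 1 · 2
1 · 0 · 2 · 2 · 1 · 2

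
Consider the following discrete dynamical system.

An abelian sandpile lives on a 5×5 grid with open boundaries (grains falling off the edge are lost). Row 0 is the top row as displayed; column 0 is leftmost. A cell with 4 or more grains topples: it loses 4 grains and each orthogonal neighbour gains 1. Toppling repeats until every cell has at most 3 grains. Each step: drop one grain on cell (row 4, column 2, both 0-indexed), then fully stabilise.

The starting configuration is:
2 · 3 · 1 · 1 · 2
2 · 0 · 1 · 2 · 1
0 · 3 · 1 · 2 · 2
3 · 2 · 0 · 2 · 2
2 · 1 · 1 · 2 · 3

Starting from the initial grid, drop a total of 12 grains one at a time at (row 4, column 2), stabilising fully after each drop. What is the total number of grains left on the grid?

46

k=0  2 · 3 · 1 · 1 · 2
2 · 0 · 1 · 2 · 1
0 · 3 · 1 · 2 · 2
3 · 2 · 0 · 2 · 2
2 · 1 · 1 · 2 · 3
k=1  2 · 3 · 1 · 1 · 2
2 · 0 · 1 · 2 · 1
0 · 3 · 1 · 2 · 2
3 · 2 · 0 · 2 · 2
2 · 1 · 2 · 2 · 3
k=2  2 · 3 · 1 · 1 · 2
2 · 0 · 1 · 2 · 1
0 · 3 · 1 · 2 · 2
3 · 2 · 0 · 2 · 2
2 · 1 · 3 · 2 · 3
k=3  2 · 3 · 1 · 1 · 2
2 · 0 · 1 · 2 · 1
0 · 3 · 1 · 2 · 2
3 · 2 · 1 · 2 · 2
2 · 2 · 0 · 3 · 3
k=4  2 · 3 · 1 · 1 · 2
2 · 0 · 1 · 2 · 1
0 · 3 · 1 · 2 · 2
3 · 2 · 1 · 2 · 2
2 · 2 · 1 · 3 · 3
k=5  2 · 3 · 1 · 1 · 2
2 · 0 · 1 · 2 · 1
0 · 3 · 1 · 2 · 2
3 · 2 · 1 · 2 · 2
2 · 2 · 2 · 3 · 3
k=6  2 · 3 · 1 · 1 · 2
2 · 0 · 1 · 2 · 1
0 · 3 · 1 · 2 · 2
3 · 2 · 1 · 2 · 2
2 · 2 · 3 · 3 · 3
k=7  2 · 3 · 1 · 1 · 2
2 · 0 · 1 · 2 · 1
0 · 3 · 1 · 2 · 2
3 · 2 · 2 · 3 · 3
2 · 3 · 1 · 1 · 0
k=8  2 · 3 · 1 · 1 · 2
2 · 0 · 1 · 2 · 1
0 · 3 · 1 · 2 · 2
3 · 2 · 2 · 3 · 3
2 · 3 · 2 · 1 · 0
k=9  2 · 3 · 1 · 1 · 2
2 · 0 · 1 · 2 · 1
0 · 3 · 1 · 2 · 2
3 · 2 · 2 · 3 · 3
2 · 3 · 3 · 1 · 0
k=10  2 · 3 · 1 · 1 · 2
2 · 0 · 1 · 2 · 1
0 · 3 · 1 · 2 · 2
3 · 3 · 3 · 3 · 3
3 · 0 · 1 · 2 · 0
k=11  2 · 3 · 1 · 1 · 2
2 · 0 · 1 · 2 · 1
0 · 3 · 1 · 2 · 2
3 · 3 · 3 · 3 · 3
3 · 0 · 2 · 2 · 0
k=12  2 · 3 · 1 · 1 · 2
2 · 0 · 1 · 2 · 1
0 · 3 · 1 · 2 · 2
3 · 3 · 3 · 3 · 3
3 · 0 · 3 · 2 · 0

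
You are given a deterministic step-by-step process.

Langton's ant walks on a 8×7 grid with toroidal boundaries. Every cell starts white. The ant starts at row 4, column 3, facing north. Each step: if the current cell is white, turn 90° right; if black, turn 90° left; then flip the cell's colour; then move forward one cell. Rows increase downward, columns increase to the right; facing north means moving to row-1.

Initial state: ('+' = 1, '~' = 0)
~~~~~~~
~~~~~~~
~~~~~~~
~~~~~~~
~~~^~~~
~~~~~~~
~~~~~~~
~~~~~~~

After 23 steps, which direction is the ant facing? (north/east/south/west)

east

0) ~~~~~~~
~~~~~~~
~~~~~~~
~~~~~~~
~~~^~~~
~~~~~~~
~~~~~~~
~~~~~~~
1) ~~~~~~~
~~~~~~~
~~~~~~~
~~~~~~~
~~~+>~~
~~~~~~~
~~~~~~~
~~~~~~~
2) ~~~~~~~
~~~~~~~
~~~~~~~
~~~~~~~
~~~++~~
~~~~v~~
~~~~~~~
~~~~~~~
3) ~~~~~~~
~~~~~~~
~~~~~~~
~~~~~~~
~~~++~~
~~~<+~~
~~~~~~~
~~~~~~~
4) ~~~~~~~
~~~~~~~
~~~~~~~
~~~~~~~
~~~^+~~
~~~++~~
~~~~~~~
~~~~~~~
5) ~~~~~~~
~~~~~~~
~~~~~~~
~~~~~~~
~~<~+~~
~~~++~~
~~~~~~~
~~~~~~~
6) ~~~~~~~
~~~~~~~
~~~~~~~
~~^~~~~
~~+~+~~
~~~++~~
~~~~~~~
~~~~~~~
7) ~~~~~~~
~~~~~~~
~~~~~~~
~~+>~~~
~~+~+~~
~~~++~~
~~~~~~~
~~~~~~~
8) ~~~~~~~
~~~~~~~
~~~~~~~
~~++~~~
~~+v+~~
~~~++~~
~~~~~~~
~~~~~~~
9) ~~~~~~~
~~~~~~~
~~~~~~~
~~++~~~
~~<++~~
~~~++~~
~~~~~~~
~~~~~~~
10) ~~~~~~~
~~~~~~~
~~~~~~~
~~++~~~
~~~++~~
~~v++~~
~~~~~~~
~~~~~~~
11) ~~~~~~~
~~~~~~~
~~~~~~~
~~++~~~
~~~++~~
~<+++~~
~~~~~~~
~~~~~~~
12) ~~~~~~~
~~~~~~~
~~~~~~~
~~++~~~
~^~++~~
~++++~~
~~~~~~~
~~~~~~~
13) ~~~~~~~
~~~~~~~
~~~~~~~
~~++~~~
~+>++~~
~++++~~
~~~~~~~
~~~~~~~
14) ~~~~~~~
~~~~~~~
~~~~~~~
~~++~~~
~++++~~
~+v++~~
~~~~~~~
~~~~~~~
15) ~~~~~~~
~~~~~~~
~~~~~~~
~~++~~~
~++++~~
~+~>+~~
~~~~~~~
~~~~~~~
16) ~~~~~~~
~~~~~~~
~~~~~~~
~~++~~~
~++^+~~
~+~~+~~
~~~~~~~
~~~~~~~
17) ~~~~~~~
~~~~~~~
~~~~~~~
~~++~~~
~+<~+~~
~+~~+~~
~~~~~~~
~~~~~~~
18) ~~~~~~~
~~~~~~~
~~~~~~~
~~++~~~
~+~~+~~
~+v~+~~
~~~~~~~
~~~~~~~
19) ~~~~~~~
~~~~~~~
~~~~~~~
~~++~~~
~+~~+~~
~<+~+~~
~~~~~~~
~~~~~~~
20) ~~~~~~~
~~~~~~~
~~~~~~~
~~++~~~
~+~~+~~
~~+~+~~
~v~~~~~
~~~~~~~
21) ~~~~~~~
~~~~~~~
~~~~~~~
~~++~~~
~+~~+~~
~~+~+~~
<+~~~~~
~~~~~~~
22) ~~~~~~~
~~~~~~~
~~~~~~~
~~++~~~
~+~~+~~
^~+~+~~
++~~~~~
~~~~~~~
23) ~~~~~~~
~~~~~~~
~~~~~~~
~~++~~~
~+~~+~~
+>+~+~~
++~~~~~
~~~~~~~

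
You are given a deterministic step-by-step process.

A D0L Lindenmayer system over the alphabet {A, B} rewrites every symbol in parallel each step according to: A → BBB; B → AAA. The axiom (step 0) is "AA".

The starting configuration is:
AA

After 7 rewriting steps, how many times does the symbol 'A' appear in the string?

0

k=0  AA
k=1  BBBBBB
k=2  AAAAAAAAAAAAAAAAAA
k=3  BBBBBBBBBBBBBBBBBBBBBBBBBBBBBBBBBBBBBBBBBBBBBBBBBBBBBB
k=4  AAAAAAAAAAAAAAAAAAAAAAAAAAAAAAAAAAAAAAAAAAAAAAAAAAAAAAAAAA…AAAAAAAAAAAAAAAAAAAAAAAAAAAAAAAAAAAAAAAAAAAAAAAAAAAAAAAAAA  (len 162)
k=5  BBBBBBBBBBBBBBBBBBBBBBBBBBBBBBBBBBBBBBBBBBBBBBBBBBBBBBBBBB…BBBBBBBBBBBBBBBBBBBBBBBBBBBBBBBBBBBBBBBBBBBBBBBBBBBBBBBBBB  (len 486)
k=6  AAAAAAAAAAAAAAAAAAAAAAAAAAAAAAAAAAAAAAAAAAAAAAAAAAAAAAAAAA…AAAAAAAAAAAAAAAAAAAAAAAAAAAAAAAAAAAAAAAAAAAAAAAAAAAAAAAAAA  (len 1458)
k=7  BBBBBBBBBBBBBBBBBBBBBBBBBBBBBBBBBBBBBBBBBBBBBBBBBBBBBBBBBB…BBBBBBBBBBBBBBBBBBBBBBBBBBBBBBBBBBBBBBBBBBBBBBBBBBBBBBBBBB  (len 4374)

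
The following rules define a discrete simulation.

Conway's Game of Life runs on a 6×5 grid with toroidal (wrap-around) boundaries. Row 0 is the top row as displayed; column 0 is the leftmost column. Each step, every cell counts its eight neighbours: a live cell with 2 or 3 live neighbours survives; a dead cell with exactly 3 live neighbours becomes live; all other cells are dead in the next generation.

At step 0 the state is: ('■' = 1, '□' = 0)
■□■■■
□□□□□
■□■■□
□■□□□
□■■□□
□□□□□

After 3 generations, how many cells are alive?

2

step 0: ■□■■■
□□□□□
■□■■□
□■□□□
□■■□□
□□□□□
step 1: □□□■■
■□□□□
□■■□□
■□□■□
□■■□□
■□□□■
step 2: □□□■□
■■■■■
■■■□■
■□□■□
□■■■□
■■■□■
step 3: □□□□□
□□□□□
□□□□□
□□□□□
□□□□□
■□□□■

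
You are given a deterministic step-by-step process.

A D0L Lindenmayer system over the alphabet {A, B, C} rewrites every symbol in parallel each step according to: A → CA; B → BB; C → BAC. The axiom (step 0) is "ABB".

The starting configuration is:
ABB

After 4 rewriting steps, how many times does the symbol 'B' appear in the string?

[0] ABB
[1] CABBBB
[2] BACCABBBBBBBB
[3] BBCABACBACCABBBBBBBBBBBBBBBB
[4] BBBBBACCABBCABACBBCABACBACCABBBBBBBBBBBBBBBBBBBBBBBBBBBBBBBB

44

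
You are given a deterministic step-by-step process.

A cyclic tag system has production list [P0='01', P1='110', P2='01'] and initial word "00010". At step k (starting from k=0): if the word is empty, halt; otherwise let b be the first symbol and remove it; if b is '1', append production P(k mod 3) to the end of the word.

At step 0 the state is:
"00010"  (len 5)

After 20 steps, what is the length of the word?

5

step 0: "00010"  (len 5)
step 1: "0010"  (len 4)
step 2: "010"  (len 3)
step 3: "10"  (len 2)
step 4: "001"  (len 3)
step 5: "01"  (len 2)
step 6: "1"  (len 1)
step 7: "01"  (len 2)
step 8: "1"  (len 1)
step 9: "01"  (len 2)
step 10: "1"  (len 1)
step 11: "110"  (len 3)
step 12: "1001"  (len 4)
step 13: "00101"  (len 5)
step 14: "0101"  (len 4)
step 15: "101"  (len 3)
step 16: "0101"  (len 4)
step 17: "101"  (len 3)
step 18: "0101"  (len 4)
step 19: "101"  (len 3)
step 20: "01110"  (len 5)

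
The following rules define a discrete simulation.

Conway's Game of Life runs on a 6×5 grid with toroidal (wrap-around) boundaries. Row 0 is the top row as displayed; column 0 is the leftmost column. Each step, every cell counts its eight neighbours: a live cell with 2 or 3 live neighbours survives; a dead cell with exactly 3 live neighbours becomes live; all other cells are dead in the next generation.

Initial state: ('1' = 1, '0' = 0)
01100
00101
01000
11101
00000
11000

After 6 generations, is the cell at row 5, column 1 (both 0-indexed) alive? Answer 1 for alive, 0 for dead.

0

k=0  01100
00101
01000
11101
00000
11000
k=1  00110
10110
00001
11100
00101
11100
k=2  10000
01100
00001
11101
00001
10001
k=3  10001
11000
00001
01001
00000
10001
k=4  00000
01000
01001
10000
00001
10001
k=5  10000
10000
01000
10001
00001
10001
k=6  11000
11000
01001
10001
00010
10001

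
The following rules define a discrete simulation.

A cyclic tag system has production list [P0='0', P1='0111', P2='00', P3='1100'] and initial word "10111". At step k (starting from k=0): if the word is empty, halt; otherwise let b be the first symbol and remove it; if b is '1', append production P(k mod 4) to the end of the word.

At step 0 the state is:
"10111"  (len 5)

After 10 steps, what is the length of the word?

8

0) "10111"  (len 5)
1) "01110"  (len 5)
2) "1110"  (len 4)
3) "11000"  (len 5)
4) "10001100"  (len 8)
5) "00011000"  (len 8)
6) "0011000"  (len 7)
7) "011000"  (len 6)
8) "11000"  (len 5)
9) "10000"  (len 5)
10) "00000111"  (len 8)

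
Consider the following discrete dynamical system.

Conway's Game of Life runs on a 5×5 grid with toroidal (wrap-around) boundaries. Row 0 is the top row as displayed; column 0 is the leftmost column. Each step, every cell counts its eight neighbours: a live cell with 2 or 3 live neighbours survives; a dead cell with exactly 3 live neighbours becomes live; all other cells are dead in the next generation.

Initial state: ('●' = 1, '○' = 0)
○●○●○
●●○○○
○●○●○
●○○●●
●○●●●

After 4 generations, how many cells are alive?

3

k=0  ○●○●○
●●○○○
○●○●○
●○○●●
●○●●●
k=1  ○○○●○
●●○○●
○●○●○
○○○○○
○○○○○
k=2  ●○○○●
●●○●●
○●●○●
○○○○○
○○○○○
k=3  ○●○●○
○○○○○
○●●○●
○○○○○
○○○○○
k=4  ○○○○○
●●○●○
○○○○○
○○○○○
○○○○○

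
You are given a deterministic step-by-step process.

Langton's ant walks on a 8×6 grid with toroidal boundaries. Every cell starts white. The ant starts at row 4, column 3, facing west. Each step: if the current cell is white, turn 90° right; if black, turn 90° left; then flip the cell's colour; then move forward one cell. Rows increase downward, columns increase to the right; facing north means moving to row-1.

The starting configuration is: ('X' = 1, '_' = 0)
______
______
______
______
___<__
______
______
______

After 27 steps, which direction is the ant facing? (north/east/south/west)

south

t=0: ______
______
______
______
___<__
______
______
______
t=1: ______
______
______
___^__
___X__
______
______
______
t=2: ______
______
______
___X>_
___X__
______
______
______
t=3: ______
______
______
___XX_
___Xv_
______
______
______
t=4: ______
______
______
___XX_
___<X_
______
______
______
t=5: ______
______
______
___XX_
____X_
___v__
______
______
t=6: ______
______
______
___XX_
____X_
__<X__
______
______
t=7: ______
______
______
___XX_
__^_X_
__XX__
______
______
t=8: ______
______
______
___XX_
__X>X_
__XX__
______
______
t=9: ______
______
______
___XX_
__XXX_
__Xv__
______
______
t=10: ______
______
______
___XX_
__XXX_
__X_>_
______
______
t=11: ______
______
______
___XX_
__XXX_
__X_X_
____v_
______
t=12: ______
______
______
___XX_
__XXX_
__X_X_
___<X_
______
t=13: ______
______
______
___XX_
__XXX_
__X^X_
___XX_
______
t=14: ______
______
______
___XX_
__XXX_
__XX>_
___XX_
______
t=15: ______
______
______
___XX_
__XX^_
__XX__
___XX_
______
t=16: ______
______
______
___XX_
__X<__
__XX__
___XX_
______
t=17: ______
______
______
___XX_
__X___
__Xv__
___XX_
______
t=18: ______
______
______
___XX_
__X___
__X_>_
___XX_
______
t=19: ______
______
______
___XX_
__X___
__X_X_
___Xv_
______
t=20: ______
______
______
___XX_
__X___
__X_X_
___X_>
______
t=21: ______
______
______
___XX_
__X___
__X_X_
___X_X
_____v
t=22: ______
______
______
___XX_
__X___
__X_X_
___X_X
____<X
t=23: ______
______
______
___XX_
__X___
__X_X_
___X^X
____XX
t=24: ______
______
______
___XX_
__X___
__X_X_
___XX>
____XX
t=25: ______
______
______
___XX_
__X___
__X_X^
___XX_
____XX
t=26: ______
______
______
___XX_
__X___
>_X_XX
___XX_
____XX
t=27: ______
______
______
___XX_
__X___
X_X_XX
v__XX_
____XX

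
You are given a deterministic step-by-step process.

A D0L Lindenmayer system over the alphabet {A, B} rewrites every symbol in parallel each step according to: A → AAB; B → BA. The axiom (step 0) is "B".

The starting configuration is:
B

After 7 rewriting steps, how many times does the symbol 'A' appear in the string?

377

step 0: B
step 1: BA
step 2: BAAAB
step 3: BAAABAABAABBA
step 4: BAAABAABAABBAAABAABBAAABAABBABAAAB
step 5: BAAABAABAABBAAABAABBAAABAABBABAAABAABAABBAAABAABBABAAABAABAABBAAABAABBABAAABBAAABAABAABBA
step 6: BAAABAABAABBAAABAABBAAABAABBABAAABAABAABBAAABAABBABAAABAAB…BAABBABAAABBAAABAABAABBABAAABAABAABBAAABAABBAAABAABBABAAAB  (len 233)
step 7: BAAABAABAABBAAABAABBAAABAABBABAAABAABAABBAAABAABBABAAABAAB…AABAABAABBAAABAABBABAAABAABAABBAAABAABBABAAABBAAABAABAABBA  (len 610)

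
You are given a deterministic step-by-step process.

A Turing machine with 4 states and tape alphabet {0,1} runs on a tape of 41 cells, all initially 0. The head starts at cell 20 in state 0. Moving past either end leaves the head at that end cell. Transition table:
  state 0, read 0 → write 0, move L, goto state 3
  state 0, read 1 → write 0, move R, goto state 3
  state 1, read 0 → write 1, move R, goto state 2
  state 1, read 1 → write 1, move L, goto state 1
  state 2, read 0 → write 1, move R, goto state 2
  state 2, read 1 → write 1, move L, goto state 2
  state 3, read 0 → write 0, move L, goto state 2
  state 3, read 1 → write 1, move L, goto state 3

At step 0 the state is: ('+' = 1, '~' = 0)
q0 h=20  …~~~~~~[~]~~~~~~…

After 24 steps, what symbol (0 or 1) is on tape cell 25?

step 0: q0 h=20  …~~~~~~[~]~~~~~~…
step 1: q3 h=19  …~~~~~~[~]~~~~~~…
step 2: q2 h=18  …~~~~~~[~]~~~~~~…
step 3: q2 h=19  …~~~~~+[~]~~~~~~…
step 4: q2 h=20  …~~~~++[~]~~~~~~…
step 5: q2 h=21  …~~~+++[~]~~~~~~…
step 6: q2 h=22  …~~++++[~]~~~~~~…
step 7: q2 h=23  …~+++++[~]~~~~~~…
step 8: q2 h=24  …++++++[~]~~~~~~…
step 9: q2 h=25  …++++++[~]~~~~~~…
step 10: q2 h=26  …++++++[~]~~~~~~…
step 11: q2 h=27  …++++++[~]~~~~~~…
step 12: q2 h=28  …++++++[~]~~~~~~…
step 13: q2 h=29  …++++++[~]~~~~~~…
step 14: q2 h=30  …++++++[~]~~~~~~…
step 15: q2 h=31  …++++++[~]~~~~~~…
step 16: q2 h=32  …++++++[~]~~~~~~…
step 17: q2 h=33  …++++++[~]~~~~~~…
step 18: q2 h=34  …++++++[~]~~~~~~|
step 19: q2 h=35  …++++++[~]~~~~~|
step 20: q2 h=36  …++++++[~]~~~~|
step 21: q2 h=37  …++++++[~]~~~|
step 22: q2 h=38  …++++++[~]~~|
step 23: q2 h=39  …++++++[~]~|
step 24: q2 h=40  …++++++[~]|

1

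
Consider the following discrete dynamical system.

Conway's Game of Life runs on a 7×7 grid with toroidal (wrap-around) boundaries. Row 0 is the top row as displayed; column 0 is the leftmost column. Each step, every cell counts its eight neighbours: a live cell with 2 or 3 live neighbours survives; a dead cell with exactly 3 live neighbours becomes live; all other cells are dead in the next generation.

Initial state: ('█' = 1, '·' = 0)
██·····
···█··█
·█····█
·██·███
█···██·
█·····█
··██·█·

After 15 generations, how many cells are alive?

step 0: ██·····
···█··█
·█····█
·██·███
█···██·
█·····█
··██·█·
step 1: ██·██·█
·██···█
·█·██·█
·████··
···██··
██·█···
··█····
step 2: ···█·██
······█
····█··
██·····
█······
·█·██··
····█·█
step 3: █···█·█
····█·█
█······
██·····
█·█····
█··███·
█·█···█
step 4: ·█·█···
······█
██····█
█·····█
█·███··
█·████·
·······
step 5: ·······
·██···█
·█···█·
··██·█·
█·█····
··█··██
·█·····
step 6: ███····
███····
██·████
··███·█
··█·██·
█·█···█
·······
step 7: █·█····
····██·
·······
·······
█·█·█··
·█·█·██
··█···█
step 8: ·█·█·██
·······
·······
·······
███████
·█·████
··██·██
step 9: █··█·██
·······
·······
███████
·█·····
·······
·█·····
step 10: █·····█
······█
███████
███████
·█·████
·······
█·····█
step 11: ·····█·
··███··
·······
·······
·█·····
····█··
█·····█
step 12: ···████
···██··
···█···
·······
·······
█······
·····██
step 13: ···█··█
··█····
···██··
·······
·······
······█
█······
step 14: ·······
··█·█··
···█···
·······
·······
·······
█·····█
step 15: ·······
···█···
···█···
·······
·······
·······
·······

2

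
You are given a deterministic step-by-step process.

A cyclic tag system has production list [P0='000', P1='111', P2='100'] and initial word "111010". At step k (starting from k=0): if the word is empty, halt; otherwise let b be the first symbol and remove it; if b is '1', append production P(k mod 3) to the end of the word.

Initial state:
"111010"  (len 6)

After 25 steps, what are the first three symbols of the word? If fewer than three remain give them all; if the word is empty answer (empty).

000

0) "111010"  (len 6)
1) "11010000"  (len 8)
2) "1010000111"  (len 10)
3) "010000111100"  (len 12)
4) "10000111100"  (len 11)
5) "0000111100111"  (len 13)
6) "000111100111"  (len 12)
7) "00111100111"  (len 11)
8) "0111100111"  (len 10)
9) "111100111"  (len 9)
10) "11100111000"  (len 11)
11) "1100111000111"  (len 13)
12) "100111000111100"  (len 15)
13) "00111000111100000"  (len 17)
14) "0111000111100000"  (len 16)
15) "111000111100000"  (len 15)
16) "11000111100000000"  (len 17)
17) "1000111100000000111"  (len 19)
18) "000111100000000111100"  (len 21)
19) "00111100000000111100"  (len 20)
20) "0111100000000111100"  (len 19)
21) "111100000000111100"  (len 18)
22) "11100000000111100000"  (len 20)
23) "1100000000111100000111"  (len 22)
24) "100000000111100000111100"  (len 24)
25) "00000000111100000111100000"  (len 26)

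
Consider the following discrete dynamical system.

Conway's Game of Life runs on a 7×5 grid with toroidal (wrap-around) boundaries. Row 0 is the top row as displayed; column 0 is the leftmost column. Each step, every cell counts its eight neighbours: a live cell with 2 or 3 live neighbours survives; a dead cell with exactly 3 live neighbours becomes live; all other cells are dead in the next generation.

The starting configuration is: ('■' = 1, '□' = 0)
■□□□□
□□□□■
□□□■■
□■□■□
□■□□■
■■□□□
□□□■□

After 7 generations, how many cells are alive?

9

[0] ■□□□□
□□□□■
□□□■■
□■□■□
□■□□■
■■□□□
□□□■□
[1] □□□□■
■□□■■
■□■■■
□□□■□
□■□□■
■■■□■
■■□□■
[2] □■□□□
□■■□□
■■■□□
□■□□□
□■□□■
□□■□□
□□■□□
[3] □■□□□
□□□□□
■□□□□
□□□□□
■■■□□
□■■■□
□■■□□
[4] □■■□□
□□□□□
□□□□□
■□□□□
■□□■□
□□□■□
■□□■□
[5] □■■□□
□□□□□
□□□□□
□□□□■
□□□□□
□□■■□
□■□■■
[6] ■■■■□
□□□□□
□□□□□
□□□□□
□□□■□
□□■■■
■■□□■
[7] □□■■□
□■■□□
□□□□□
□□□□□
□□■■■
□■■□□
□□□□□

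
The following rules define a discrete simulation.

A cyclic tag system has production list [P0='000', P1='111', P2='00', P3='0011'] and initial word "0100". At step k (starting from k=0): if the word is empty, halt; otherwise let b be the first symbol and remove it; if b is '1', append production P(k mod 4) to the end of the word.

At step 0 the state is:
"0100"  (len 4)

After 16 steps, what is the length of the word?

t=0: "0100"  (len 4)
t=1: "100"  (len 3)
t=2: "00111"  (len 5)
t=3: "0111"  (len 4)
t=4: "111"  (len 3)
t=5: "11000"  (len 5)
t=6: "1000111"  (len 7)
t=7: "00011100"  (len 8)
t=8: "0011100"  (len 7)
t=9: "011100"  (len 6)
t=10: "11100"  (len 5)
t=11: "110000"  (len 6)
t=12: "100000011"  (len 9)
t=13: "00000011000"  (len 11)
t=14: "0000011000"  (len 10)
t=15: "000011000"  (len 9)
t=16: "00011000"  (len 8)

8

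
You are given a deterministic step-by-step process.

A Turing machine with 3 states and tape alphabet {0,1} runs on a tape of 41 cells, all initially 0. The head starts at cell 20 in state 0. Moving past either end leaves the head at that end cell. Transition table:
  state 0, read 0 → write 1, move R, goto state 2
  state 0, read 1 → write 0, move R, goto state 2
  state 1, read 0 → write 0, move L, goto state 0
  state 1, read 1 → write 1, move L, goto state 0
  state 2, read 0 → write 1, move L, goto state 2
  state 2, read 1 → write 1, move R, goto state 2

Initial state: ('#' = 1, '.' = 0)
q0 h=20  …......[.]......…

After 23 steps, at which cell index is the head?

0) q0 h=20  …......[.]......…
1) q2 h=21  ….....#[.]......…
2) q2 h=20  …......[#]#.....…
3) q2 h=21  ….....#[#]......…
4) q2 h=22  …....##[.]......…
5) q2 h=21  ….....#[#]#.....…
6) q2 h=22  …....##[#]......…
7) q2 h=23  …...###[.]......…
8) q2 h=22  …....##[#]#.....…
9) q2 h=23  …...###[#]......…
10) q2 h=24  …..####[.]......…
11) q2 h=23  …...###[#]#.....…
12) q2 h=24  …..####[#]......…
13) q2 h=25  ….#####[.]......…
14) q2 h=24  …..####[#]#.....…
15) q2 h=25  ….#####[#]......…
16) q2 h=26  …######[.]......…
17) q2 h=25  ….#####[#]#.....…
18) q2 h=26  …######[#]......…
19) q2 h=27  …######[.]......…
20) q2 h=26  …######[#]#.....…
21) q2 h=27  …######[#]......…
22) q2 h=28  …######[.]......…
23) q2 h=27  …######[#]#.....…

27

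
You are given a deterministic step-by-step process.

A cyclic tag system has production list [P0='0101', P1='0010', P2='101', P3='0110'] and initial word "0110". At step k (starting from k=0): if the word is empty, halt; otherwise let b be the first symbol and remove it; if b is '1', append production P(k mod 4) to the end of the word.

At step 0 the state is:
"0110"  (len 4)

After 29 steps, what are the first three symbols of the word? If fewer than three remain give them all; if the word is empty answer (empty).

011

0) "0110"  (len 4)
1) "110"  (len 3)
2) "100010"  (len 6)
3) "00010101"  (len 8)
4) "0010101"  (len 7)
5) "010101"  (len 6)
6) "10101"  (len 5)
7) "0101101"  (len 7)
8) "101101"  (len 6)
9) "011010101"  (len 9)
10) "11010101"  (len 8)
11) "1010101101"  (len 10)
12) "0101011010110"  (len 13)
13) "101011010110"  (len 12)
14) "010110101100010"  (len 15)
15) "10110101100010"  (len 14)
16) "01101011000100110"  (len 17)
17) "1101011000100110"  (len 16)
18) "1010110001001100010"  (len 19)
19) "010110001001100010101"  (len 21)
20) "10110001001100010101"  (len 20)
21) "01100010011000101010101"  (len 23)
22) "1100010011000101010101"  (len 22)
23) "100010011000101010101101"  (len 24)
24) "000100110001010101011010110"  (len 27)
25) "00100110001010101011010110"  (len 26)
26) "0100110001010101011010110"  (len 25)
27) "100110001010101011010110"  (len 24)
28) "001100010101010110101100110"  (len 27)
29) "01100010101010110101100110"  (len 26)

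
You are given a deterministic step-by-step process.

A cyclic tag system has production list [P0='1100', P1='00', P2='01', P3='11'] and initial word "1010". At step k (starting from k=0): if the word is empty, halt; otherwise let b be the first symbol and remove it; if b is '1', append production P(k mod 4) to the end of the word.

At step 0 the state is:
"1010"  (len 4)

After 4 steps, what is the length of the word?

[0] "1010"  (len 4)
[1] "0101100"  (len 7)
[2] "101100"  (len 6)
[3] "0110001"  (len 7)
[4] "110001"  (len 6)

6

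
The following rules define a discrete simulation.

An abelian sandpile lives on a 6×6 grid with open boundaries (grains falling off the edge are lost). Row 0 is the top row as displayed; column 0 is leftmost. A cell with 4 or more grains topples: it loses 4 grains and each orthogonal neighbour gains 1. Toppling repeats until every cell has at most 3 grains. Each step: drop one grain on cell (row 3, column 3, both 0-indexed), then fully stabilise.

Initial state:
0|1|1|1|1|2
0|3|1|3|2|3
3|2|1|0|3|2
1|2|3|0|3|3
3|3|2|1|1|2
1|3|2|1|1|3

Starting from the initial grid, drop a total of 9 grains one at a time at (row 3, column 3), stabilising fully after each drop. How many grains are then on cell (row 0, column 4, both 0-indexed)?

[0] 0|1|1|1|1|2
0|3|1|3|2|3
3|2|1|0|3|2
1|2|3|0|3|3
3|3|2|1|1|2
1|3|2|1|1|3
[1] 0|1|1|1|1|2
0|3|1|3|2|3
3|2|1|0|3|2
1|2|3|1|3|3
3|3|2|1|1|2
1|3|2|1|1|3
[2] 0|1|1|1|1|2
0|3|1|3|2|3
3|2|1|0|3|2
1|2|3|2|3|3
3|3|2|1|1|2
1|3|2|1|1|3
[3] 0|1|1|1|1|2
0|3|1|3|2|3
3|2|1|0|3|2
1|2|3|3|3|3
3|3|2|1|1|2
1|3|2|1|1|3
[4] 0|1|1|2|2|3
0|3|2|0|1|1
3|2|2|3|2|1
1|3|0|2|2|1
3|3|3|2|2|3
1|3|2|1|1|3
[5] 0|1|1|2|2|3
0|3|2|0|1|1
3|2|2|3|2|1
1|3|0|3|2|1
3|3|3|2|2|3
1|3|2|1|1|3
[6] 0|1|1|2|2|3
0|3|2|1|1|1
3|2|3|0|3|1
1|3|1|1|3|1
3|3|3|3|2|3
1|3|2|1|1|3
[7] 0|1|1|2|2|3
0|3|2|1|1|1
3|2|3|0|3|1
1|3|1|2|3|1
3|3|3|3|2|3
1|3|2|1|1|3
[8] 0|1|1|2|2|3
0|3|2|1|1|1
3|2|3|0|3|1
1|3|1|3|3|1
3|3|3|3|2|3
1|3|2|1|1|3
[9] 0|2|2|2|2|3
2|1|0|2|2|1
1|2|2|3|0|2
0|3|1|3|2|3
1|3|3|2|1|1
3|1|0|3|3|0

2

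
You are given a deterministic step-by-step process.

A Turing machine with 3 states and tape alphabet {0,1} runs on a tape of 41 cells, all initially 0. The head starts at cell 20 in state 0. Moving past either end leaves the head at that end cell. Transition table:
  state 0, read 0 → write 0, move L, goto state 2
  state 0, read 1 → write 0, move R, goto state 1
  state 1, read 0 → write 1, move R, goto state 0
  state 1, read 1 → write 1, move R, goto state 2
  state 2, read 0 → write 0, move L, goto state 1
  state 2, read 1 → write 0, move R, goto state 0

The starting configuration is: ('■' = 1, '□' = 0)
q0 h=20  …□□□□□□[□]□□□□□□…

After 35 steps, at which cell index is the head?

gen 0: q0 h=20  …□□□□□□[□]□□□□□□…
gen 1: q2 h=19  …□□□□□□[□]□□□□□□…
gen 2: q1 h=18  …□□□□□□[□]□□□□□□…
gen 3: q0 h=19  …□□□□□■[□]□□□□□□…
gen 4: q2 h=18  …□□□□□□[■]□□□□□□…
gen 5: q0 h=19  …□□□□□□[□]□□□□□□…
gen 6: q2 h=18  …□□□□□□[□]□□□□□□…
gen 7: q1 h=17  …□□□□□□[□]□□□□□□…
gen 8: q0 h=18  …□□□□□■[□]□□□□□□…
gen 9: q2 h=17  …□□□□□□[■]□□□□□□…
gen 10: q0 h=18  …□□□□□□[□]□□□□□□…
gen 11: q2 h=17  …□□□□□□[□]□□□□□□…
gen 12: q1 h=16  …□□□□□□[□]□□□□□□…
gen 13: q0 h=17  …□□□□□■[□]□□□□□□…
gen 14: q2 h=16  …□□□□□□[■]□□□□□□…
gen 15: q0 h=17  …□□□□□□[□]□□□□□□…
gen 16: q2 h=16  …□□□□□□[□]□□□□□□…
gen 17: q1 h=15  …□□□□□□[□]□□□□□□…
gen 18: q0 h=16  …□□□□□■[□]□□□□□□…
gen 19: q2 h=15  …□□□□□□[■]□□□□□□…
gen 20: q0 h=16  …□□□□□□[□]□□□□□□…
gen 21: q2 h=15  …□□□□□□[□]□□□□□□…
gen 22: q1 h=14  …□□□□□□[□]□□□□□□…
gen 23: q0 h=15  …□□□□□■[□]□□□□□□…
gen 24: q2 h=14  …□□□□□□[■]□□□□□□…
gen 25: q0 h=15  …□□□□□□[□]□□□□□□…
gen 26: q2 h=14  …□□□□□□[□]□□□□□□…
gen 27: q1 h=13  …□□□□□□[□]□□□□□□…
gen 28: q0 h=14  …□□□□□■[□]□□□□□□…
gen 29: q2 h=13  …□□□□□□[■]□□□□□□…
gen 30: q0 h=14  …□□□□□□[□]□□□□□□…
gen 31: q2 h=13  …□□□□□□[□]□□□□□□…
gen 32: q1 h=12  …□□□□□□[□]□□□□□□…
gen 33: q0 h=13  …□□□□□■[□]□□□□□□…
gen 34: q2 h=12  …□□□□□□[■]□□□□□□…
gen 35: q0 h=13  …□□□□□□[□]□□□□□□…

13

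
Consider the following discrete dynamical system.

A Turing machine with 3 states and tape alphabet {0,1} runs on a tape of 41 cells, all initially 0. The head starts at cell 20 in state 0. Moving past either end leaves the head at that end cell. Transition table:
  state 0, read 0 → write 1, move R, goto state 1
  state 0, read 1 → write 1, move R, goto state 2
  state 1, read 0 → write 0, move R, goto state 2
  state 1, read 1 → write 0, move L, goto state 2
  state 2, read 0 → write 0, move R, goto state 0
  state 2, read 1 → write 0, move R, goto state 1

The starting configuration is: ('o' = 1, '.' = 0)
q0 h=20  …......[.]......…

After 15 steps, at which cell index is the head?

35

0) q0 h=20  …......[.]......…
1) q1 h=21  ….....o[.]......…
2) q2 h=22  …....o.[.]......…
3) q0 h=23  …...o..[.]......…
4) q1 h=24  …..o..o[.]......…
5) q2 h=25  ….o..o.[.]......…
6) q0 h=26  …o..o..[.]......…
7) q1 h=27  …..o..o[.]......…
8) q2 h=28  ….o..o.[.]......…
9) q0 h=29  …o..o..[.]......…
10) q1 h=30  …..o..o[.]......…
11) q2 h=31  ….o..o.[.]......…
12) q0 h=32  …o..o..[.]......…
13) q1 h=33  …..o..o[.]......…
14) q2 h=34  ….o..o.[.]......|
15) q0 h=35  …o..o..[.].....|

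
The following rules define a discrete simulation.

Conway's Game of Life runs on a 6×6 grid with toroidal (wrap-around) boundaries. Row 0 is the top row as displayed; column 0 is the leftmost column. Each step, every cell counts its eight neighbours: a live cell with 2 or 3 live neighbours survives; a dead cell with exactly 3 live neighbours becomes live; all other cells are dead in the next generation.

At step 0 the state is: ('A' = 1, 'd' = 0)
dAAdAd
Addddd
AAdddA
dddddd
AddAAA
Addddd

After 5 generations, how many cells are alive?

t=0: dAAdAd
Addddd
AAdddA
dddddd
AddAAA
Addddd
t=1: AAdddA
ddAddd
AAdddA
dAdddd
AdddAA
AdAddd
t=2: AdAddA
ddAddd
AAAddd
dAddAd
AddddA
ddddAd
t=3: dAdAdA
ddAAdA
AdAAdd
ddAddd
AdddAA
dAddAd
t=4: dAdAdA
dddddA
ddddAd
AdAdAd
AAdAAA
dAAAdd
t=5: dAdAdd
AddddA
dddAAd
AdAddd
dddddd
dddddd

8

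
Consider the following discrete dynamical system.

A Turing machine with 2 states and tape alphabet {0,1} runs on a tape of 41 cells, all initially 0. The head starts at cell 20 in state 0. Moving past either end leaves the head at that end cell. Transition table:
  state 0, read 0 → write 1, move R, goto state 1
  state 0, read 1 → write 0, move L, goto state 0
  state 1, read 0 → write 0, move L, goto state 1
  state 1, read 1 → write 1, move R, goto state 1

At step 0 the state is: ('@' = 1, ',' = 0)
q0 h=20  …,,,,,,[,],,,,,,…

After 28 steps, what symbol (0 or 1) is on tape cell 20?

0) q0 h=20  …,,,,,,[,],,,,,,…
1) q1 h=21  …,,,,,@[,],,,,,,…
2) q1 h=20  …,,,,,,[@],,,,,,…
3) q1 h=21  …,,,,,@[,],,,,,,…
4) q1 h=20  …,,,,,,[@],,,,,,…
5) q1 h=21  …,,,,,@[,],,,,,,…
6) q1 h=20  …,,,,,,[@],,,,,,…
7) q1 h=21  …,,,,,@[,],,,,,,…
8) q1 h=20  …,,,,,,[@],,,,,,…
9) q1 h=21  …,,,,,@[,],,,,,,…
10) q1 h=20  …,,,,,,[@],,,,,,…
11) q1 h=21  …,,,,,@[,],,,,,,…
12) q1 h=20  …,,,,,,[@],,,,,,…
13) q1 h=21  …,,,,,@[,],,,,,,…
14) q1 h=20  …,,,,,,[@],,,,,,…
15) q1 h=21  …,,,,,@[,],,,,,,…
16) q1 h=20  …,,,,,,[@],,,,,,…
17) q1 h=21  …,,,,,@[,],,,,,,…
18) q1 h=20  …,,,,,,[@],,,,,,…
19) q1 h=21  …,,,,,@[,],,,,,,…
20) q1 h=20  …,,,,,,[@],,,,,,…
21) q1 h=21  …,,,,,@[,],,,,,,…
22) q1 h=20  …,,,,,,[@],,,,,,…
23) q1 h=21  …,,,,,@[,],,,,,,…
24) q1 h=20  …,,,,,,[@],,,,,,…
25) q1 h=21  …,,,,,@[,],,,,,,…
26) q1 h=20  …,,,,,,[@],,,,,,…
27) q1 h=21  …,,,,,@[,],,,,,,…
28) q1 h=20  …,,,,,,[@],,,,,,…

1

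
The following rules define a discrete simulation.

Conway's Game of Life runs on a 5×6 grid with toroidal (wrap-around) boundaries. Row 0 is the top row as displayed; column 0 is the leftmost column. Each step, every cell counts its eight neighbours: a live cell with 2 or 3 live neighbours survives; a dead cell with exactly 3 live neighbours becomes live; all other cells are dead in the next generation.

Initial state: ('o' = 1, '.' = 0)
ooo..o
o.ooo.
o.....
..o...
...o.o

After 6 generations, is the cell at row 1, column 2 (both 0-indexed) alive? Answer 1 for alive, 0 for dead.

0

gen 0: ooo..o
o.ooo.
o.....
..o...
...o.o
gen 1: ......
..ooo.
..o..o
......
...ooo
gen 2: ..o..o
..ooo.
..o.o.
...o.o
....o.
gen 3: ..o..o
.oo.oo
..o..o
...o.o
...ooo
gen 4: .oo...
.oo.oo
.oo..o
o.oo.o
o.oo.o
gen 5: ......
....oo
......
......
.....o
gen 6: ....oo
......
......
......
......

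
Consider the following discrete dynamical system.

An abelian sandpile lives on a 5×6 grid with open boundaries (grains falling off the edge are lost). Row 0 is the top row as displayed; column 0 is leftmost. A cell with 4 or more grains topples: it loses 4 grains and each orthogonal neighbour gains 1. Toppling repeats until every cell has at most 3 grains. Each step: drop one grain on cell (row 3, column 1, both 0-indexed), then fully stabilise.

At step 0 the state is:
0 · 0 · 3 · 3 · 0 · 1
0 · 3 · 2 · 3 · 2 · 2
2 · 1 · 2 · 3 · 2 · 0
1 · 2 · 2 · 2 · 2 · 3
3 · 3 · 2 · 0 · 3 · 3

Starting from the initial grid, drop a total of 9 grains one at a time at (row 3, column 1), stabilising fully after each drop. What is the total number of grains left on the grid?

55

[0] 0 · 0 · 3 · 3 · 0 · 1
0 · 3 · 2 · 3 · 2 · 2
2 · 1 · 2 · 3 · 2 · 0
1 · 2 · 2 · 2 · 2 · 3
3 · 3 · 2 · 0 · 3 · 3
[1] 0 · 0 · 3 · 3 · 0 · 1
0 · 3 · 2 · 3 · 2 · 2
2 · 1 · 2 · 3 · 2 · 0
1 · 3 · 2 · 2 · 2 · 3
3 · 3 · 2 · 0 · 3 · 3
[2] 0 · 0 · 3 · 3 · 0 · 1
0 · 3 · 2 · 3 · 2 · 2
2 · 2 · 2 · 3 · 2 · 0
3 · 1 · 3 · 2 · 2 · 3
0 · 1 · 3 · 0 · 3 · 3
[3] 0 · 0 · 3 · 3 · 0 · 1
0 · 3 · 2 · 3 · 2 · 2
2 · 2 · 2 · 3 · 2 · 0
3 · 2 · 3 · 2 · 2 · 3
0 · 1 · 3 · 0 · 3 · 3
[4] 0 · 0 · 3 · 3 · 0 · 1
0 · 3 · 2 · 3 · 2 · 2
2 · 2 · 2 · 3 · 2 · 0
3 · 3 · 3 · 2 · 2 · 3
0 · 1 · 3 · 0 · 3 · 3
[5] 0 · 0 · 3 · 3 · 0 · 1
0 · 3 · 2 · 3 · 2 · 2
3 · 3 · 3 · 3 · 2 · 0
0 · 2 · 1 · 3 · 2 · 3
1 · 3 · 0 · 1 · 3 · 3
[6] 0 · 0 · 3 · 3 · 0 · 1
0 · 3 · 2 · 3 · 2 · 2
3 · 3 · 3 · 3 · 2 · 0
0 · 3 · 1 · 3 · 2 · 3
1 · 3 · 0 · 1 · 3 · 3
[7] 0 · 2 · 1 · 1 · 1 · 1
2 · 1 · 2 · 2 · 3 · 2
0 · 3 · 3 · 2 · 3 · 0
2 · 3 · 0 · 1 · 3 · 3
2 · 0 · 2 · 2 · 3 · 3
[8] 0 · 2 · 1 · 1 · 1 · 1
2 · 2 · 3 · 2 · 3 · 2
1 · 1 · 0 · 3 · 3 · 0
3 · 1 · 2 · 1 · 3 · 3
2 · 1 · 2 · 2 · 3 · 3
[9] 0 · 2 · 1 · 1 · 1 · 1
2 · 2 · 3 · 2 · 3 · 2
1 · 1 · 0 · 3 · 3 · 0
3 · 2 · 2 · 1 · 3 · 3
2 · 1 · 2 · 2 · 3 · 3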